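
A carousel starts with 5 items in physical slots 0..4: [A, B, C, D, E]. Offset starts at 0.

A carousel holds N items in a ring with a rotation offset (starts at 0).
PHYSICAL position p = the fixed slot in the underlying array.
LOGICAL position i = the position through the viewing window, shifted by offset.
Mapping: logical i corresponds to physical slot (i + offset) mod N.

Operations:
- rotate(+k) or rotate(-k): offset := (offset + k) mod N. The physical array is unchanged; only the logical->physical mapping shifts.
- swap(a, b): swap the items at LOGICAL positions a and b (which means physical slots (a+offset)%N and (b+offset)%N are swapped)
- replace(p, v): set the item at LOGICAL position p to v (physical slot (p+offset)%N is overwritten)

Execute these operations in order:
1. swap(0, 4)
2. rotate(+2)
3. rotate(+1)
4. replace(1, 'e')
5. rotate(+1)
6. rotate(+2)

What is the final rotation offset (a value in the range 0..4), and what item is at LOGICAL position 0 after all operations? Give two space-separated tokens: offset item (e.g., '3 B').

Answer: 1 B

Derivation:
After op 1 (swap(0, 4)): offset=0, physical=[E,B,C,D,A], logical=[E,B,C,D,A]
After op 2 (rotate(+2)): offset=2, physical=[E,B,C,D,A], logical=[C,D,A,E,B]
After op 3 (rotate(+1)): offset=3, physical=[E,B,C,D,A], logical=[D,A,E,B,C]
After op 4 (replace(1, 'e')): offset=3, physical=[E,B,C,D,e], logical=[D,e,E,B,C]
After op 5 (rotate(+1)): offset=4, physical=[E,B,C,D,e], logical=[e,E,B,C,D]
After op 6 (rotate(+2)): offset=1, physical=[E,B,C,D,e], logical=[B,C,D,e,E]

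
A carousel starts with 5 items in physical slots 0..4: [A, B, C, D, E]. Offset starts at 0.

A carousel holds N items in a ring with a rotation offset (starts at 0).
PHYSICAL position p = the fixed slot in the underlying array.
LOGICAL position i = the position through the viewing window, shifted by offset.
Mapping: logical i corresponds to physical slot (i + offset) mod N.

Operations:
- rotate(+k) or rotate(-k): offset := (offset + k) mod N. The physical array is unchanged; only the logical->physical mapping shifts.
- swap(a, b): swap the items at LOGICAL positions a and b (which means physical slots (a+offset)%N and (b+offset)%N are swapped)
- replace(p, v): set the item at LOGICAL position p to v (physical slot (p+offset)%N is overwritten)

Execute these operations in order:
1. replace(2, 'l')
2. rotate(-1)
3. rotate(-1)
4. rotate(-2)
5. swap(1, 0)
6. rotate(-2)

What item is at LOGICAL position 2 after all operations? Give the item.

After op 1 (replace(2, 'l')): offset=0, physical=[A,B,l,D,E], logical=[A,B,l,D,E]
After op 2 (rotate(-1)): offset=4, physical=[A,B,l,D,E], logical=[E,A,B,l,D]
After op 3 (rotate(-1)): offset=3, physical=[A,B,l,D,E], logical=[D,E,A,B,l]
After op 4 (rotate(-2)): offset=1, physical=[A,B,l,D,E], logical=[B,l,D,E,A]
After op 5 (swap(1, 0)): offset=1, physical=[A,l,B,D,E], logical=[l,B,D,E,A]
After op 6 (rotate(-2)): offset=4, physical=[A,l,B,D,E], logical=[E,A,l,B,D]

Answer: l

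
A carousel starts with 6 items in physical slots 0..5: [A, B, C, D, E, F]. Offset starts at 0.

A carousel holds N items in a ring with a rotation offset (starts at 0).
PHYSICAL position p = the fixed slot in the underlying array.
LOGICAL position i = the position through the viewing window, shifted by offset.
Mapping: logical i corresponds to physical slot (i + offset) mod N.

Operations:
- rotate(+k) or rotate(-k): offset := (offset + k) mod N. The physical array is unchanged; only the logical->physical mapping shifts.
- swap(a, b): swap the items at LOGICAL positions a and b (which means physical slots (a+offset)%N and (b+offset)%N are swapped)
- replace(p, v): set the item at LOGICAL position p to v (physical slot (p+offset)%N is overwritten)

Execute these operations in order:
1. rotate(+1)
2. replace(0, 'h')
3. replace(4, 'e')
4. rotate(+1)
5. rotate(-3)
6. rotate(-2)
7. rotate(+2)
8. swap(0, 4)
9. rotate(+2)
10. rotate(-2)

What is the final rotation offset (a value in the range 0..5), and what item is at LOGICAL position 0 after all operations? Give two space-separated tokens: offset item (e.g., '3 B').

After op 1 (rotate(+1)): offset=1, physical=[A,B,C,D,E,F], logical=[B,C,D,E,F,A]
After op 2 (replace(0, 'h')): offset=1, physical=[A,h,C,D,E,F], logical=[h,C,D,E,F,A]
After op 3 (replace(4, 'e')): offset=1, physical=[A,h,C,D,E,e], logical=[h,C,D,E,e,A]
After op 4 (rotate(+1)): offset=2, physical=[A,h,C,D,E,e], logical=[C,D,E,e,A,h]
After op 5 (rotate(-3)): offset=5, physical=[A,h,C,D,E,e], logical=[e,A,h,C,D,E]
After op 6 (rotate(-2)): offset=3, physical=[A,h,C,D,E,e], logical=[D,E,e,A,h,C]
After op 7 (rotate(+2)): offset=5, physical=[A,h,C,D,E,e], logical=[e,A,h,C,D,E]
After op 8 (swap(0, 4)): offset=5, physical=[A,h,C,e,E,D], logical=[D,A,h,C,e,E]
After op 9 (rotate(+2)): offset=1, physical=[A,h,C,e,E,D], logical=[h,C,e,E,D,A]
After op 10 (rotate(-2)): offset=5, physical=[A,h,C,e,E,D], logical=[D,A,h,C,e,E]

Answer: 5 D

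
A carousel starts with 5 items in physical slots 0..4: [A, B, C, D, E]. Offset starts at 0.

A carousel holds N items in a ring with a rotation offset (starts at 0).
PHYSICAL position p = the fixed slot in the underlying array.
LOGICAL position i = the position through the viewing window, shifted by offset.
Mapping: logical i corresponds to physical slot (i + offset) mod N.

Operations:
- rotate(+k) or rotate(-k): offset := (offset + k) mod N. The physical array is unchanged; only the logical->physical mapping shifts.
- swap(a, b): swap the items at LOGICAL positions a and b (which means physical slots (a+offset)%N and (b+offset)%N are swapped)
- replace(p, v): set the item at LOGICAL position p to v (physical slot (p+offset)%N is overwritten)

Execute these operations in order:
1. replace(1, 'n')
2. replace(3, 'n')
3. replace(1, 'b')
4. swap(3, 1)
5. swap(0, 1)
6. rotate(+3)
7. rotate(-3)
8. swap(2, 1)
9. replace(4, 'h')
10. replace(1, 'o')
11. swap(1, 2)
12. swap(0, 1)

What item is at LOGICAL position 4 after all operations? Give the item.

After op 1 (replace(1, 'n')): offset=0, physical=[A,n,C,D,E], logical=[A,n,C,D,E]
After op 2 (replace(3, 'n')): offset=0, physical=[A,n,C,n,E], logical=[A,n,C,n,E]
After op 3 (replace(1, 'b')): offset=0, physical=[A,b,C,n,E], logical=[A,b,C,n,E]
After op 4 (swap(3, 1)): offset=0, physical=[A,n,C,b,E], logical=[A,n,C,b,E]
After op 5 (swap(0, 1)): offset=0, physical=[n,A,C,b,E], logical=[n,A,C,b,E]
After op 6 (rotate(+3)): offset=3, physical=[n,A,C,b,E], logical=[b,E,n,A,C]
After op 7 (rotate(-3)): offset=0, physical=[n,A,C,b,E], logical=[n,A,C,b,E]
After op 8 (swap(2, 1)): offset=0, physical=[n,C,A,b,E], logical=[n,C,A,b,E]
After op 9 (replace(4, 'h')): offset=0, physical=[n,C,A,b,h], logical=[n,C,A,b,h]
After op 10 (replace(1, 'o')): offset=0, physical=[n,o,A,b,h], logical=[n,o,A,b,h]
After op 11 (swap(1, 2)): offset=0, physical=[n,A,o,b,h], logical=[n,A,o,b,h]
After op 12 (swap(0, 1)): offset=0, physical=[A,n,o,b,h], logical=[A,n,o,b,h]

Answer: h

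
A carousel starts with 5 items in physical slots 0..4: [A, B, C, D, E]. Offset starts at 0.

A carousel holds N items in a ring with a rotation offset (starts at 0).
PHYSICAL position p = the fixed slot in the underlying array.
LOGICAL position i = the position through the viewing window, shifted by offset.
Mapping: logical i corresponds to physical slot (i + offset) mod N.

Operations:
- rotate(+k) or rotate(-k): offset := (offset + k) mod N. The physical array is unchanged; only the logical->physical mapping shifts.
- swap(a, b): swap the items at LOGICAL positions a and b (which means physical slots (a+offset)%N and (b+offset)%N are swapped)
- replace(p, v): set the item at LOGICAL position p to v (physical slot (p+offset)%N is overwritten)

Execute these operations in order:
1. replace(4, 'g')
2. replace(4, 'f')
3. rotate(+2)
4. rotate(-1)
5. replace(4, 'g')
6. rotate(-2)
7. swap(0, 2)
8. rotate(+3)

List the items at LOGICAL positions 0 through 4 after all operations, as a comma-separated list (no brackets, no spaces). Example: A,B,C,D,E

Answer: C,D,B,g,f

Derivation:
After op 1 (replace(4, 'g')): offset=0, physical=[A,B,C,D,g], logical=[A,B,C,D,g]
After op 2 (replace(4, 'f')): offset=0, physical=[A,B,C,D,f], logical=[A,B,C,D,f]
After op 3 (rotate(+2)): offset=2, physical=[A,B,C,D,f], logical=[C,D,f,A,B]
After op 4 (rotate(-1)): offset=1, physical=[A,B,C,D,f], logical=[B,C,D,f,A]
After op 5 (replace(4, 'g')): offset=1, physical=[g,B,C,D,f], logical=[B,C,D,f,g]
After op 6 (rotate(-2)): offset=4, physical=[g,B,C,D,f], logical=[f,g,B,C,D]
After op 7 (swap(0, 2)): offset=4, physical=[g,f,C,D,B], logical=[B,g,f,C,D]
After op 8 (rotate(+3)): offset=2, physical=[g,f,C,D,B], logical=[C,D,B,g,f]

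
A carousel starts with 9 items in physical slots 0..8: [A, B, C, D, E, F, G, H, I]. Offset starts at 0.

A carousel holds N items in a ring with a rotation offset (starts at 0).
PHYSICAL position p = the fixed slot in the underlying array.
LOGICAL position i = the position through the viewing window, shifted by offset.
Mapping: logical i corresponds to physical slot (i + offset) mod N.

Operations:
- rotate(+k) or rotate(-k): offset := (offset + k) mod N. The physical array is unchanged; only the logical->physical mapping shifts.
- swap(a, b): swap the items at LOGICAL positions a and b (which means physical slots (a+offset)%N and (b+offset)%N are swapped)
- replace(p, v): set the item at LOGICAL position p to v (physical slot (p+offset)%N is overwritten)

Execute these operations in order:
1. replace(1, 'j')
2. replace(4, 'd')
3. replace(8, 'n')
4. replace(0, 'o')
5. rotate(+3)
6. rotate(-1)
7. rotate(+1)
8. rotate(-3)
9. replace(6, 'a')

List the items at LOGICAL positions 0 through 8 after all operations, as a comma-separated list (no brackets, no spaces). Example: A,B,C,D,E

After op 1 (replace(1, 'j')): offset=0, physical=[A,j,C,D,E,F,G,H,I], logical=[A,j,C,D,E,F,G,H,I]
After op 2 (replace(4, 'd')): offset=0, physical=[A,j,C,D,d,F,G,H,I], logical=[A,j,C,D,d,F,G,H,I]
After op 3 (replace(8, 'n')): offset=0, physical=[A,j,C,D,d,F,G,H,n], logical=[A,j,C,D,d,F,G,H,n]
After op 4 (replace(0, 'o')): offset=0, physical=[o,j,C,D,d,F,G,H,n], logical=[o,j,C,D,d,F,G,H,n]
After op 5 (rotate(+3)): offset=3, physical=[o,j,C,D,d,F,G,H,n], logical=[D,d,F,G,H,n,o,j,C]
After op 6 (rotate(-1)): offset=2, physical=[o,j,C,D,d,F,G,H,n], logical=[C,D,d,F,G,H,n,o,j]
After op 7 (rotate(+1)): offset=3, physical=[o,j,C,D,d,F,G,H,n], logical=[D,d,F,G,H,n,o,j,C]
After op 8 (rotate(-3)): offset=0, physical=[o,j,C,D,d,F,G,H,n], logical=[o,j,C,D,d,F,G,H,n]
After op 9 (replace(6, 'a')): offset=0, physical=[o,j,C,D,d,F,a,H,n], logical=[o,j,C,D,d,F,a,H,n]

Answer: o,j,C,D,d,F,a,H,n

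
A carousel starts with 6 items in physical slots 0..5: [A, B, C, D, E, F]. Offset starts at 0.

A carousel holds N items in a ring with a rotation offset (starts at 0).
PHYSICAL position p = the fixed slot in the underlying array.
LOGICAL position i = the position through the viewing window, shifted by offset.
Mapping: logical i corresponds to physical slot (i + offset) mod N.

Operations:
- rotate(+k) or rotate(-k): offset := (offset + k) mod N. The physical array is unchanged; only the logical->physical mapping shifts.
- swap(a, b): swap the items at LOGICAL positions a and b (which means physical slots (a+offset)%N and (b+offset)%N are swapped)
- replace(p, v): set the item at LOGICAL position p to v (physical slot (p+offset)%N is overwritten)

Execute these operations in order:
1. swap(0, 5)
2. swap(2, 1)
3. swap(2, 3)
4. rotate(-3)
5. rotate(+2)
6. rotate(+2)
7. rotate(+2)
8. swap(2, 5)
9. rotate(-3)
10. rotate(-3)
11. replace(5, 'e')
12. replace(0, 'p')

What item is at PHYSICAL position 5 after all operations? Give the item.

Answer: D

Derivation:
After op 1 (swap(0, 5)): offset=0, physical=[F,B,C,D,E,A], logical=[F,B,C,D,E,A]
After op 2 (swap(2, 1)): offset=0, physical=[F,C,B,D,E,A], logical=[F,C,B,D,E,A]
After op 3 (swap(2, 3)): offset=0, physical=[F,C,D,B,E,A], logical=[F,C,D,B,E,A]
After op 4 (rotate(-3)): offset=3, physical=[F,C,D,B,E,A], logical=[B,E,A,F,C,D]
After op 5 (rotate(+2)): offset=5, physical=[F,C,D,B,E,A], logical=[A,F,C,D,B,E]
After op 6 (rotate(+2)): offset=1, physical=[F,C,D,B,E,A], logical=[C,D,B,E,A,F]
After op 7 (rotate(+2)): offset=3, physical=[F,C,D,B,E,A], logical=[B,E,A,F,C,D]
After op 8 (swap(2, 5)): offset=3, physical=[F,C,A,B,E,D], logical=[B,E,D,F,C,A]
After op 9 (rotate(-3)): offset=0, physical=[F,C,A,B,E,D], logical=[F,C,A,B,E,D]
After op 10 (rotate(-3)): offset=3, physical=[F,C,A,B,E,D], logical=[B,E,D,F,C,A]
After op 11 (replace(5, 'e')): offset=3, physical=[F,C,e,B,E,D], logical=[B,E,D,F,C,e]
After op 12 (replace(0, 'p')): offset=3, physical=[F,C,e,p,E,D], logical=[p,E,D,F,C,e]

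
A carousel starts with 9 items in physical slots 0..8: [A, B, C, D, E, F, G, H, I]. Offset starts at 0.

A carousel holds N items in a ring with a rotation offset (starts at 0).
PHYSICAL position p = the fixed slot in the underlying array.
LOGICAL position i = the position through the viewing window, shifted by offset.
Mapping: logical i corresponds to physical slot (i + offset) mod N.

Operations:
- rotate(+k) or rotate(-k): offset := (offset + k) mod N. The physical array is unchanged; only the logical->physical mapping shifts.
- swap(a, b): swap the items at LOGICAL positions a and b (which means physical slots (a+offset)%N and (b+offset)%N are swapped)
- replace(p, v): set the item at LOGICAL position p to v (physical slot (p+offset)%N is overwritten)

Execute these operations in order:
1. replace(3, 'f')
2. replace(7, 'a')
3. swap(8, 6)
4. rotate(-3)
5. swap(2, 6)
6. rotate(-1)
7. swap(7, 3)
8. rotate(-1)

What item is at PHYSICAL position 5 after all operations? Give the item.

Answer: F

Derivation:
After op 1 (replace(3, 'f')): offset=0, physical=[A,B,C,f,E,F,G,H,I], logical=[A,B,C,f,E,F,G,H,I]
After op 2 (replace(7, 'a')): offset=0, physical=[A,B,C,f,E,F,G,a,I], logical=[A,B,C,f,E,F,G,a,I]
After op 3 (swap(8, 6)): offset=0, physical=[A,B,C,f,E,F,I,a,G], logical=[A,B,C,f,E,F,I,a,G]
After op 4 (rotate(-3)): offset=6, physical=[A,B,C,f,E,F,I,a,G], logical=[I,a,G,A,B,C,f,E,F]
After op 5 (swap(2, 6)): offset=6, physical=[A,B,C,G,E,F,I,a,f], logical=[I,a,f,A,B,C,G,E,F]
After op 6 (rotate(-1)): offset=5, physical=[A,B,C,G,E,F,I,a,f], logical=[F,I,a,f,A,B,C,G,E]
After op 7 (swap(7, 3)): offset=5, physical=[A,B,C,f,E,F,I,a,G], logical=[F,I,a,G,A,B,C,f,E]
After op 8 (rotate(-1)): offset=4, physical=[A,B,C,f,E,F,I,a,G], logical=[E,F,I,a,G,A,B,C,f]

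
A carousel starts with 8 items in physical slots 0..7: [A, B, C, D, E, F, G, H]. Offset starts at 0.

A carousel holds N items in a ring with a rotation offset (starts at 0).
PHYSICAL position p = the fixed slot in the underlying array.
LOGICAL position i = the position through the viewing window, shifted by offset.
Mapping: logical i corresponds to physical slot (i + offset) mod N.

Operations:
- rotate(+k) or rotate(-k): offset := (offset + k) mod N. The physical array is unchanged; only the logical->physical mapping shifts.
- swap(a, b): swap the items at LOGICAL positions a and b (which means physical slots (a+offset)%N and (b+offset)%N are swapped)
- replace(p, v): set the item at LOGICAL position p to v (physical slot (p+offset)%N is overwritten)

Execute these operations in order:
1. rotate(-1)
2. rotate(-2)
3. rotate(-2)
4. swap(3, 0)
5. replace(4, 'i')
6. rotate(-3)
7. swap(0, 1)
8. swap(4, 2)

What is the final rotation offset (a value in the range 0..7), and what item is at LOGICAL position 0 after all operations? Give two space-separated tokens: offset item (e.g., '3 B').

Answer: 0 B

Derivation:
After op 1 (rotate(-1)): offset=7, physical=[A,B,C,D,E,F,G,H], logical=[H,A,B,C,D,E,F,G]
After op 2 (rotate(-2)): offset=5, physical=[A,B,C,D,E,F,G,H], logical=[F,G,H,A,B,C,D,E]
After op 3 (rotate(-2)): offset=3, physical=[A,B,C,D,E,F,G,H], logical=[D,E,F,G,H,A,B,C]
After op 4 (swap(3, 0)): offset=3, physical=[A,B,C,G,E,F,D,H], logical=[G,E,F,D,H,A,B,C]
After op 5 (replace(4, 'i')): offset=3, physical=[A,B,C,G,E,F,D,i], logical=[G,E,F,D,i,A,B,C]
After op 6 (rotate(-3)): offset=0, physical=[A,B,C,G,E,F,D,i], logical=[A,B,C,G,E,F,D,i]
After op 7 (swap(0, 1)): offset=0, physical=[B,A,C,G,E,F,D,i], logical=[B,A,C,G,E,F,D,i]
After op 8 (swap(4, 2)): offset=0, physical=[B,A,E,G,C,F,D,i], logical=[B,A,E,G,C,F,D,i]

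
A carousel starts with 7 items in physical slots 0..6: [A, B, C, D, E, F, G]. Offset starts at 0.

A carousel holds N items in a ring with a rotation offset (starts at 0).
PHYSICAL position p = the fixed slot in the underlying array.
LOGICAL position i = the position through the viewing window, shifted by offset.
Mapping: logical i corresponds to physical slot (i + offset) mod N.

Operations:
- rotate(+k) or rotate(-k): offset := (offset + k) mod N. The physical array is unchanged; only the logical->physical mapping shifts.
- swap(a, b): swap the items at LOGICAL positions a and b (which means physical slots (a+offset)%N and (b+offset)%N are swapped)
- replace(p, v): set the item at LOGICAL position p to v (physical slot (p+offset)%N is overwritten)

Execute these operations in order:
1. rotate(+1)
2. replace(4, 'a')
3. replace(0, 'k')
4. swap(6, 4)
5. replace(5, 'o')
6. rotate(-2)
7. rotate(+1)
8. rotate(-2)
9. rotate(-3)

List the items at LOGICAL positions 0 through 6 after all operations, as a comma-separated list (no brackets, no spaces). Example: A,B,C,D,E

After op 1 (rotate(+1)): offset=1, physical=[A,B,C,D,E,F,G], logical=[B,C,D,E,F,G,A]
After op 2 (replace(4, 'a')): offset=1, physical=[A,B,C,D,E,a,G], logical=[B,C,D,E,a,G,A]
After op 3 (replace(0, 'k')): offset=1, physical=[A,k,C,D,E,a,G], logical=[k,C,D,E,a,G,A]
After op 4 (swap(6, 4)): offset=1, physical=[a,k,C,D,E,A,G], logical=[k,C,D,E,A,G,a]
After op 5 (replace(5, 'o')): offset=1, physical=[a,k,C,D,E,A,o], logical=[k,C,D,E,A,o,a]
After op 6 (rotate(-2)): offset=6, physical=[a,k,C,D,E,A,o], logical=[o,a,k,C,D,E,A]
After op 7 (rotate(+1)): offset=0, physical=[a,k,C,D,E,A,o], logical=[a,k,C,D,E,A,o]
After op 8 (rotate(-2)): offset=5, physical=[a,k,C,D,E,A,o], logical=[A,o,a,k,C,D,E]
After op 9 (rotate(-3)): offset=2, physical=[a,k,C,D,E,A,o], logical=[C,D,E,A,o,a,k]

Answer: C,D,E,A,o,a,k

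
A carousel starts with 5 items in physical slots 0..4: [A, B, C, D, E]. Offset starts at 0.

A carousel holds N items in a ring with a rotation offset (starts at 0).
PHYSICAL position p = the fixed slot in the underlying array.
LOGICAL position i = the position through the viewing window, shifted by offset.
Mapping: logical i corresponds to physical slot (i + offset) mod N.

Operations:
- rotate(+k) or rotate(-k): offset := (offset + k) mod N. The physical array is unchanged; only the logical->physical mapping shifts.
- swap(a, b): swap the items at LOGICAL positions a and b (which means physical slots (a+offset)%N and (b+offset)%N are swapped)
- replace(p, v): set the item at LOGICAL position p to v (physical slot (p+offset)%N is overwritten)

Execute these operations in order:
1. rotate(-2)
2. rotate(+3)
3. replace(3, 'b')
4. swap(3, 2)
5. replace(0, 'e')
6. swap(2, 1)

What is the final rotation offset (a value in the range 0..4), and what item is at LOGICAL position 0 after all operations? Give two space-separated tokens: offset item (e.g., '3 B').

After op 1 (rotate(-2)): offset=3, physical=[A,B,C,D,E], logical=[D,E,A,B,C]
After op 2 (rotate(+3)): offset=1, physical=[A,B,C,D,E], logical=[B,C,D,E,A]
After op 3 (replace(3, 'b')): offset=1, physical=[A,B,C,D,b], logical=[B,C,D,b,A]
After op 4 (swap(3, 2)): offset=1, physical=[A,B,C,b,D], logical=[B,C,b,D,A]
After op 5 (replace(0, 'e')): offset=1, physical=[A,e,C,b,D], logical=[e,C,b,D,A]
After op 6 (swap(2, 1)): offset=1, physical=[A,e,b,C,D], logical=[e,b,C,D,A]

Answer: 1 e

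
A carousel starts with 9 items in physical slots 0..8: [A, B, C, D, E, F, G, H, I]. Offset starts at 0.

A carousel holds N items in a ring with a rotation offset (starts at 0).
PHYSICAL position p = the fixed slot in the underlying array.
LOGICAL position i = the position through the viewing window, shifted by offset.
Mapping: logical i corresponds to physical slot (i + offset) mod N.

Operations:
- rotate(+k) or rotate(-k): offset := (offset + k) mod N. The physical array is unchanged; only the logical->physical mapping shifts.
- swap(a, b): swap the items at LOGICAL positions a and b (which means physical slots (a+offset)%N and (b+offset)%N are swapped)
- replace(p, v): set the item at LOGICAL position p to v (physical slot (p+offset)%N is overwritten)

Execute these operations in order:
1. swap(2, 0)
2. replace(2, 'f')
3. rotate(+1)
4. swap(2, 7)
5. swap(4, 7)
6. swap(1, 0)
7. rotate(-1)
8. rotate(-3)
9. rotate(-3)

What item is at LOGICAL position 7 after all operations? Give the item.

Answer: f

Derivation:
After op 1 (swap(2, 0)): offset=0, physical=[C,B,A,D,E,F,G,H,I], logical=[C,B,A,D,E,F,G,H,I]
After op 2 (replace(2, 'f')): offset=0, physical=[C,B,f,D,E,F,G,H,I], logical=[C,B,f,D,E,F,G,H,I]
After op 3 (rotate(+1)): offset=1, physical=[C,B,f,D,E,F,G,H,I], logical=[B,f,D,E,F,G,H,I,C]
After op 4 (swap(2, 7)): offset=1, physical=[C,B,f,I,E,F,G,H,D], logical=[B,f,I,E,F,G,H,D,C]
After op 5 (swap(4, 7)): offset=1, physical=[C,B,f,I,E,D,G,H,F], logical=[B,f,I,E,D,G,H,F,C]
After op 6 (swap(1, 0)): offset=1, physical=[C,f,B,I,E,D,G,H,F], logical=[f,B,I,E,D,G,H,F,C]
After op 7 (rotate(-1)): offset=0, physical=[C,f,B,I,E,D,G,H,F], logical=[C,f,B,I,E,D,G,H,F]
After op 8 (rotate(-3)): offset=6, physical=[C,f,B,I,E,D,G,H,F], logical=[G,H,F,C,f,B,I,E,D]
After op 9 (rotate(-3)): offset=3, physical=[C,f,B,I,E,D,G,H,F], logical=[I,E,D,G,H,F,C,f,B]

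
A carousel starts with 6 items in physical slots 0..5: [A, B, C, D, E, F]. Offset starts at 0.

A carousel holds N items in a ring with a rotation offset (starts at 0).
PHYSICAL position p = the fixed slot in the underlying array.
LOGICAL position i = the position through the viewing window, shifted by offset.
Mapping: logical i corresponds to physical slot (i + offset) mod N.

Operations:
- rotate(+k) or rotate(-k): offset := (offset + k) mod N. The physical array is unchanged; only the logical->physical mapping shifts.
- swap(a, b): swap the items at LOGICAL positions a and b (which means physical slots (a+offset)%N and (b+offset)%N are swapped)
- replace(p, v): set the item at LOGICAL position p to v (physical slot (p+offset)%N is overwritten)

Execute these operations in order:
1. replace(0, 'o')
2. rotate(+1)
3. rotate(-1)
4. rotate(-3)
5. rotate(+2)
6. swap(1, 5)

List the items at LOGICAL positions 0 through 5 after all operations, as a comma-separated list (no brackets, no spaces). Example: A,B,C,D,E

After op 1 (replace(0, 'o')): offset=0, physical=[o,B,C,D,E,F], logical=[o,B,C,D,E,F]
After op 2 (rotate(+1)): offset=1, physical=[o,B,C,D,E,F], logical=[B,C,D,E,F,o]
After op 3 (rotate(-1)): offset=0, physical=[o,B,C,D,E,F], logical=[o,B,C,D,E,F]
After op 4 (rotate(-3)): offset=3, physical=[o,B,C,D,E,F], logical=[D,E,F,o,B,C]
After op 5 (rotate(+2)): offset=5, physical=[o,B,C,D,E,F], logical=[F,o,B,C,D,E]
After op 6 (swap(1, 5)): offset=5, physical=[E,B,C,D,o,F], logical=[F,E,B,C,D,o]

Answer: F,E,B,C,D,o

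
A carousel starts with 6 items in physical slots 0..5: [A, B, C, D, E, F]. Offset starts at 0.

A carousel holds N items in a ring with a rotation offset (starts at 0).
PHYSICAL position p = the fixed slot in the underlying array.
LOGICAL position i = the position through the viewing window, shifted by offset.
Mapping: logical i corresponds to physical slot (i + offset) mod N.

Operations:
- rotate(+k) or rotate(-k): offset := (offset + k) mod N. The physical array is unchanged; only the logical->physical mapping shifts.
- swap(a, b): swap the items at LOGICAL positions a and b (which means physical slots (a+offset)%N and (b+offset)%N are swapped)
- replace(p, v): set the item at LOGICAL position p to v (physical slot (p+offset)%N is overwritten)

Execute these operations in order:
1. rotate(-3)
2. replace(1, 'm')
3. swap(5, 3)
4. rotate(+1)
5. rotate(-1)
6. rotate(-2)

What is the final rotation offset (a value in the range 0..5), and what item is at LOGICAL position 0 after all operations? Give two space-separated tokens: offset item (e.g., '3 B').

Answer: 1 B

Derivation:
After op 1 (rotate(-3)): offset=3, physical=[A,B,C,D,E,F], logical=[D,E,F,A,B,C]
After op 2 (replace(1, 'm')): offset=3, physical=[A,B,C,D,m,F], logical=[D,m,F,A,B,C]
After op 3 (swap(5, 3)): offset=3, physical=[C,B,A,D,m,F], logical=[D,m,F,C,B,A]
After op 4 (rotate(+1)): offset=4, physical=[C,B,A,D,m,F], logical=[m,F,C,B,A,D]
After op 5 (rotate(-1)): offset=3, physical=[C,B,A,D,m,F], logical=[D,m,F,C,B,A]
After op 6 (rotate(-2)): offset=1, physical=[C,B,A,D,m,F], logical=[B,A,D,m,F,C]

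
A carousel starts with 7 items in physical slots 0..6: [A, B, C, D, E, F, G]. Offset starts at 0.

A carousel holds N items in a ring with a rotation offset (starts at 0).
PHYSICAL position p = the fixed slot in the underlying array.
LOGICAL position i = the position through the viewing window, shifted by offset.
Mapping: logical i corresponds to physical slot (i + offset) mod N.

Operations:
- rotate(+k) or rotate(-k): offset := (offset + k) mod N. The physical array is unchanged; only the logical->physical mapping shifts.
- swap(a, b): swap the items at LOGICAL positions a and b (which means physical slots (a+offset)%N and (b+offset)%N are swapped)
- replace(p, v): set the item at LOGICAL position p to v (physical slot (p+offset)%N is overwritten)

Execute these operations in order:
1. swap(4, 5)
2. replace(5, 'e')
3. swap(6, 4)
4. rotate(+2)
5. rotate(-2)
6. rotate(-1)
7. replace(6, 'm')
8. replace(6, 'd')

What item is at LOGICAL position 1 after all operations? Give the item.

After op 1 (swap(4, 5)): offset=0, physical=[A,B,C,D,F,E,G], logical=[A,B,C,D,F,E,G]
After op 2 (replace(5, 'e')): offset=0, physical=[A,B,C,D,F,e,G], logical=[A,B,C,D,F,e,G]
After op 3 (swap(6, 4)): offset=0, physical=[A,B,C,D,G,e,F], logical=[A,B,C,D,G,e,F]
After op 4 (rotate(+2)): offset=2, physical=[A,B,C,D,G,e,F], logical=[C,D,G,e,F,A,B]
After op 5 (rotate(-2)): offset=0, physical=[A,B,C,D,G,e,F], logical=[A,B,C,D,G,e,F]
After op 6 (rotate(-1)): offset=6, physical=[A,B,C,D,G,e,F], logical=[F,A,B,C,D,G,e]
After op 7 (replace(6, 'm')): offset=6, physical=[A,B,C,D,G,m,F], logical=[F,A,B,C,D,G,m]
After op 8 (replace(6, 'd')): offset=6, physical=[A,B,C,D,G,d,F], logical=[F,A,B,C,D,G,d]

Answer: A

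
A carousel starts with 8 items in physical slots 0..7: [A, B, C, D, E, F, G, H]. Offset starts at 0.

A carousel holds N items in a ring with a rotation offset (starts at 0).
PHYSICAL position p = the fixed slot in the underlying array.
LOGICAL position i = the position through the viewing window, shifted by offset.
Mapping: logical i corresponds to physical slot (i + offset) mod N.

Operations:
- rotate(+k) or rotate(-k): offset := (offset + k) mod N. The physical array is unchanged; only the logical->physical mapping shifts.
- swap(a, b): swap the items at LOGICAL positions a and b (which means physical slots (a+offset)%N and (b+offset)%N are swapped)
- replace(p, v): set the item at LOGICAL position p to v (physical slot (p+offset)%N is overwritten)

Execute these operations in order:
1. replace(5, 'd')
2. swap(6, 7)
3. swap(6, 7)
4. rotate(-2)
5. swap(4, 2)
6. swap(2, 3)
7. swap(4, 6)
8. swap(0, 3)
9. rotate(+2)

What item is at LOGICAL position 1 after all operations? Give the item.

Answer: G

Derivation:
After op 1 (replace(5, 'd')): offset=0, physical=[A,B,C,D,E,d,G,H], logical=[A,B,C,D,E,d,G,H]
After op 2 (swap(6, 7)): offset=0, physical=[A,B,C,D,E,d,H,G], logical=[A,B,C,D,E,d,H,G]
After op 3 (swap(6, 7)): offset=0, physical=[A,B,C,D,E,d,G,H], logical=[A,B,C,D,E,d,G,H]
After op 4 (rotate(-2)): offset=6, physical=[A,B,C,D,E,d,G,H], logical=[G,H,A,B,C,D,E,d]
After op 5 (swap(4, 2)): offset=6, physical=[C,B,A,D,E,d,G,H], logical=[G,H,C,B,A,D,E,d]
After op 6 (swap(2, 3)): offset=6, physical=[B,C,A,D,E,d,G,H], logical=[G,H,B,C,A,D,E,d]
After op 7 (swap(4, 6)): offset=6, physical=[B,C,E,D,A,d,G,H], logical=[G,H,B,C,E,D,A,d]
After op 8 (swap(0, 3)): offset=6, physical=[B,G,E,D,A,d,C,H], logical=[C,H,B,G,E,D,A,d]
After op 9 (rotate(+2)): offset=0, physical=[B,G,E,D,A,d,C,H], logical=[B,G,E,D,A,d,C,H]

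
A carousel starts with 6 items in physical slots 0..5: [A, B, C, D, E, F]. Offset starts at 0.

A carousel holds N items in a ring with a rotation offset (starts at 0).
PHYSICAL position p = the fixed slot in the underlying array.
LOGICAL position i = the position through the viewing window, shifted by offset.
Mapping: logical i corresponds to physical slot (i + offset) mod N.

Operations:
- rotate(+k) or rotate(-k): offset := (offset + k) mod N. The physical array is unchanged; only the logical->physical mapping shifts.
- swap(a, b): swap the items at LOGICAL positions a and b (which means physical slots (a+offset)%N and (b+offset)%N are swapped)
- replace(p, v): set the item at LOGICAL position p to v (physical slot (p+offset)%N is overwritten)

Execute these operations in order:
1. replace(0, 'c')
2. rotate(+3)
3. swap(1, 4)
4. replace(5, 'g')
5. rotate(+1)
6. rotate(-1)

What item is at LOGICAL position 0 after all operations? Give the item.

Answer: D

Derivation:
After op 1 (replace(0, 'c')): offset=0, physical=[c,B,C,D,E,F], logical=[c,B,C,D,E,F]
After op 2 (rotate(+3)): offset=3, physical=[c,B,C,D,E,F], logical=[D,E,F,c,B,C]
After op 3 (swap(1, 4)): offset=3, physical=[c,E,C,D,B,F], logical=[D,B,F,c,E,C]
After op 4 (replace(5, 'g')): offset=3, physical=[c,E,g,D,B,F], logical=[D,B,F,c,E,g]
After op 5 (rotate(+1)): offset=4, physical=[c,E,g,D,B,F], logical=[B,F,c,E,g,D]
After op 6 (rotate(-1)): offset=3, physical=[c,E,g,D,B,F], logical=[D,B,F,c,E,g]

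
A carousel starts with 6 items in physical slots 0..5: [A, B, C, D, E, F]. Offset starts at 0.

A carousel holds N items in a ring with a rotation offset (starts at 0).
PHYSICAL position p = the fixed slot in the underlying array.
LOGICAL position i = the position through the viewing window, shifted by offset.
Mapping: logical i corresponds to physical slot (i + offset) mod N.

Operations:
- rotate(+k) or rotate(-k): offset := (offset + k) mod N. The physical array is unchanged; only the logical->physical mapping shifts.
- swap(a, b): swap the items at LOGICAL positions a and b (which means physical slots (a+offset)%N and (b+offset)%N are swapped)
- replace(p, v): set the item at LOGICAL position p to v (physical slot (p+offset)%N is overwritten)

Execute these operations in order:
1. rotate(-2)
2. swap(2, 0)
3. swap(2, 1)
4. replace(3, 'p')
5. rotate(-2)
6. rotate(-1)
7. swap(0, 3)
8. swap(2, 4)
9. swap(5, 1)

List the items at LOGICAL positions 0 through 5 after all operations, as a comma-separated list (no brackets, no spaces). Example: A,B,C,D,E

Answer: A,F,E,p,D,C

Derivation:
After op 1 (rotate(-2)): offset=4, physical=[A,B,C,D,E,F], logical=[E,F,A,B,C,D]
After op 2 (swap(2, 0)): offset=4, physical=[E,B,C,D,A,F], logical=[A,F,E,B,C,D]
After op 3 (swap(2, 1)): offset=4, physical=[F,B,C,D,A,E], logical=[A,E,F,B,C,D]
After op 4 (replace(3, 'p')): offset=4, physical=[F,p,C,D,A,E], logical=[A,E,F,p,C,D]
After op 5 (rotate(-2)): offset=2, physical=[F,p,C,D,A,E], logical=[C,D,A,E,F,p]
After op 6 (rotate(-1)): offset=1, physical=[F,p,C,D,A,E], logical=[p,C,D,A,E,F]
After op 7 (swap(0, 3)): offset=1, physical=[F,A,C,D,p,E], logical=[A,C,D,p,E,F]
After op 8 (swap(2, 4)): offset=1, physical=[F,A,C,E,p,D], logical=[A,C,E,p,D,F]
After op 9 (swap(5, 1)): offset=1, physical=[C,A,F,E,p,D], logical=[A,F,E,p,D,C]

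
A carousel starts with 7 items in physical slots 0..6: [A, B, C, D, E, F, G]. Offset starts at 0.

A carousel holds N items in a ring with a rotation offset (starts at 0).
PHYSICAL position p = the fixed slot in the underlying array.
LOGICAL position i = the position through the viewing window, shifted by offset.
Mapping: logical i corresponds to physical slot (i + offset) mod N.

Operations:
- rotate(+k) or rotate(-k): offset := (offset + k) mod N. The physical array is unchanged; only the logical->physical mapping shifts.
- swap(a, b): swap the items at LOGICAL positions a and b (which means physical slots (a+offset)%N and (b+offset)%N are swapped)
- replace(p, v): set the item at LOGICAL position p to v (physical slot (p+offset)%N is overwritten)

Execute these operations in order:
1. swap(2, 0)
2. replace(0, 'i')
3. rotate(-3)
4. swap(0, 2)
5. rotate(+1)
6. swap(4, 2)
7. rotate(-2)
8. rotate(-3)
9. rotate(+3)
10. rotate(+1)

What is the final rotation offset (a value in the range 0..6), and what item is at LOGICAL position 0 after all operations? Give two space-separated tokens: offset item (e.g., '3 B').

Answer: 4 G

Derivation:
After op 1 (swap(2, 0)): offset=0, physical=[C,B,A,D,E,F,G], logical=[C,B,A,D,E,F,G]
After op 2 (replace(0, 'i')): offset=0, physical=[i,B,A,D,E,F,G], logical=[i,B,A,D,E,F,G]
After op 3 (rotate(-3)): offset=4, physical=[i,B,A,D,E,F,G], logical=[E,F,G,i,B,A,D]
After op 4 (swap(0, 2)): offset=4, physical=[i,B,A,D,G,F,E], logical=[G,F,E,i,B,A,D]
After op 5 (rotate(+1)): offset=5, physical=[i,B,A,D,G,F,E], logical=[F,E,i,B,A,D,G]
After op 6 (swap(4, 2)): offset=5, physical=[A,B,i,D,G,F,E], logical=[F,E,A,B,i,D,G]
After op 7 (rotate(-2)): offset=3, physical=[A,B,i,D,G,F,E], logical=[D,G,F,E,A,B,i]
After op 8 (rotate(-3)): offset=0, physical=[A,B,i,D,G,F,E], logical=[A,B,i,D,G,F,E]
After op 9 (rotate(+3)): offset=3, physical=[A,B,i,D,G,F,E], logical=[D,G,F,E,A,B,i]
After op 10 (rotate(+1)): offset=4, physical=[A,B,i,D,G,F,E], logical=[G,F,E,A,B,i,D]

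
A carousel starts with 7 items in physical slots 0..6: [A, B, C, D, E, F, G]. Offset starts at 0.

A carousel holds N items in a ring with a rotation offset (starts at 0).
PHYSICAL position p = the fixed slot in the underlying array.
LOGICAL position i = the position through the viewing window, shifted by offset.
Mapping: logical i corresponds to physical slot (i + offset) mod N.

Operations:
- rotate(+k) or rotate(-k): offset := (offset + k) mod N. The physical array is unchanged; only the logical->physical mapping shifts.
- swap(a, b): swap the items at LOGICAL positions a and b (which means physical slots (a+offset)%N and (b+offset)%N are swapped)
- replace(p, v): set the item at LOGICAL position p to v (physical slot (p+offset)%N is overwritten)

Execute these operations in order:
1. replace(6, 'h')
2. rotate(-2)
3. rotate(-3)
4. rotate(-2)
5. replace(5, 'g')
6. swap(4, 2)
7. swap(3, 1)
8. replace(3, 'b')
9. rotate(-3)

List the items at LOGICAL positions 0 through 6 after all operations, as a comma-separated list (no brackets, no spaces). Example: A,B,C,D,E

After op 1 (replace(6, 'h')): offset=0, physical=[A,B,C,D,E,F,h], logical=[A,B,C,D,E,F,h]
After op 2 (rotate(-2)): offset=5, physical=[A,B,C,D,E,F,h], logical=[F,h,A,B,C,D,E]
After op 3 (rotate(-3)): offset=2, physical=[A,B,C,D,E,F,h], logical=[C,D,E,F,h,A,B]
After op 4 (rotate(-2)): offset=0, physical=[A,B,C,D,E,F,h], logical=[A,B,C,D,E,F,h]
After op 5 (replace(5, 'g')): offset=0, physical=[A,B,C,D,E,g,h], logical=[A,B,C,D,E,g,h]
After op 6 (swap(4, 2)): offset=0, physical=[A,B,E,D,C,g,h], logical=[A,B,E,D,C,g,h]
After op 7 (swap(3, 1)): offset=0, physical=[A,D,E,B,C,g,h], logical=[A,D,E,B,C,g,h]
After op 8 (replace(3, 'b')): offset=0, physical=[A,D,E,b,C,g,h], logical=[A,D,E,b,C,g,h]
After op 9 (rotate(-3)): offset=4, physical=[A,D,E,b,C,g,h], logical=[C,g,h,A,D,E,b]

Answer: C,g,h,A,D,E,b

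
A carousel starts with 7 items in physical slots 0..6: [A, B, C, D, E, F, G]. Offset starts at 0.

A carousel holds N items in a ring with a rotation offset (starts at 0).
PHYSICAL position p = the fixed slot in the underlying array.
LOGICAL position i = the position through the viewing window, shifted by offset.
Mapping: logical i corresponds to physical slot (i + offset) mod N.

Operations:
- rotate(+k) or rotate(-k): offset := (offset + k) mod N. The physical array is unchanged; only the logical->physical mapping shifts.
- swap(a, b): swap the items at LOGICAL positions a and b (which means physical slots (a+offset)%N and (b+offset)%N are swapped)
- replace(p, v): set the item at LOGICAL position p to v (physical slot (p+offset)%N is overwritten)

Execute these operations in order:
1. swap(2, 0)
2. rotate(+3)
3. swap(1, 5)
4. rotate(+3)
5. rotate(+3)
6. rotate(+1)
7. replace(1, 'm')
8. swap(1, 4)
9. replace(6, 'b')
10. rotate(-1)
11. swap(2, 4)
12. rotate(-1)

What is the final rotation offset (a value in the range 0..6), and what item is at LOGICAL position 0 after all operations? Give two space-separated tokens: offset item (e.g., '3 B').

After op 1 (swap(2, 0)): offset=0, physical=[C,B,A,D,E,F,G], logical=[C,B,A,D,E,F,G]
After op 2 (rotate(+3)): offset=3, physical=[C,B,A,D,E,F,G], logical=[D,E,F,G,C,B,A]
After op 3 (swap(1, 5)): offset=3, physical=[C,E,A,D,B,F,G], logical=[D,B,F,G,C,E,A]
After op 4 (rotate(+3)): offset=6, physical=[C,E,A,D,B,F,G], logical=[G,C,E,A,D,B,F]
After op 5 (rotate(+3)): offset=2, physical=[C,E,A,D,B,F,G], logical=[A,D,B,F,G,C,E]
After op 6 (rotate(+1)): offset=3, physical=[C,E,A,D,B,F,G], logical=[D,B,F,G,C,E,A]
After op 7 (replace(1, 'm')): offset=3, physical=[C,E,A,D,m,F,G], logical=[D,m,F,G,C,E,A]
After op 8 (swap(1, 4)): offset=3, physical=[m,E,A,D,C,F,G], logical=[D,C,F,G,m,E,A]
After op 9 (replace(6, 'b')): offset=3, physical=[m,E,b,D,C,F,G], logical=[D,C,F,G,m,E,b]
After op 10 (rotate(-1)): offset=2, physical=[m,E,b,D,C,F,G], logical=[b,D,C,F,G,m,E]
After op 11 (swap(2, 4)): offset=2, physical=[m,E,b,D,G,F,C], logical=[b,D,G,F,C,m,E]
After op 12 (rotate(-1)): offset=1, physical=[m,E,b,D,G,F,C], logical=[E,b,D,G,F,C,m]

Answer: 1 E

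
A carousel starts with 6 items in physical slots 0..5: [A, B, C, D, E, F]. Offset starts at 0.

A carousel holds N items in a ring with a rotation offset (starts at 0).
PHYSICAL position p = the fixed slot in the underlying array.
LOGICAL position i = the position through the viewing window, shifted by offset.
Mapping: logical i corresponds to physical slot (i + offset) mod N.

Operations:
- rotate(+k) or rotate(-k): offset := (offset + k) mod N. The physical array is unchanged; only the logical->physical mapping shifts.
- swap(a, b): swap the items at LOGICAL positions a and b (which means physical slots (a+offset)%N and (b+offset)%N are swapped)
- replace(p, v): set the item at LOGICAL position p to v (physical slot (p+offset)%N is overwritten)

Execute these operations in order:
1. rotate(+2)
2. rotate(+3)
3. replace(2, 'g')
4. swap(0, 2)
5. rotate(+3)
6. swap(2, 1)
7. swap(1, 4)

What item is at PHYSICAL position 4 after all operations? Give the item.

Answer: D

Derivation:
After op 1 (rotate(+2)): offset=2, physical=[A,B,C,D,E,F], logical=[C,D,E,F,A,B]
After op 2 (rotate(+3)): offset=5, physical=[A,B,C,D,E,F], logical=[F,A,B,C,D,E]
After op 3 (replace(2, 'g')): offset=5, physical=[A,g,C,D,E,F], logical=[F,A,g,C,D,E]
After op 4 (swap(0, 2)): offset=5, physical=[A,F,C,D,E,g], logical=[g,A,F,C,D,E]
After op 5 (rotate(+3)): offset=2, physical=[A,F,C,D,E,g], logical=[C,D,E,g,A,F]
After op 6 (swap(2, 1)): offset=2, physical=[A,F,C,E,D,g], logical=[C,E,D,g,A,F]
After op 7 (swap(1, 4)): offset=2, physical=[E,F,C,A,D,g], logical=[C,A,D,g,E,F]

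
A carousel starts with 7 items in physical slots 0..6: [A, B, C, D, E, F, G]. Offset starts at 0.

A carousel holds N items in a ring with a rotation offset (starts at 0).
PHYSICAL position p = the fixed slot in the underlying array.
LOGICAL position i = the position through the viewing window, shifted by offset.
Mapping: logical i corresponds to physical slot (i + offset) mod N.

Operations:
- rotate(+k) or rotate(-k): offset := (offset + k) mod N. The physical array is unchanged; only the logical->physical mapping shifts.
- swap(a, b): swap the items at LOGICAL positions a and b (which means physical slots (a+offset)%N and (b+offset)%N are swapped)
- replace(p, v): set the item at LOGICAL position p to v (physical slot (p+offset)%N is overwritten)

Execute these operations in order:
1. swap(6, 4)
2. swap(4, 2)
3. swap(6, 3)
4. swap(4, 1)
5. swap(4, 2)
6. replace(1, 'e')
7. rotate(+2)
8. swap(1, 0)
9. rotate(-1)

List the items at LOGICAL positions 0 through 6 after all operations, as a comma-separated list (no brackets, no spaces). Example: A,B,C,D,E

After op 1 (swap(6, 4)): offset=0, physical=[A,B,C,D,G,F,E], logical=[A,B,C,D,G,F,E]
After op 2 (swap(4, 2)): offset=0, physical=[A,B,G,D,C,F,E], logical=[A,B,G,D,C,F,E]
After op 3 (swap(6, 3)): offset=0, physical=[A,B,G,E,C,F,D], logical=[A,B,G,E,C,F,D]
After op 4 (swap(4, 1)): offset=0, physical=[A,C,G,E,B,F,D], logical=[A,C,G,E,B,F,D]
After op 5 (swap(4, 2)): offset=0, physical=[A,C,B,E,G,F,D], logical=[A,C,B,E,G,F,D]
After op 6 (replace(1, 'e')): offset=0, physical=[A,e,B,E,G,F,D], logical=[A,e,B,E,G,F,D]
After op 7 (rotate(+2)): offset=2, physical=[A,e,B,E,G,F,D], logical=[B,E,G,F,D,A,e]
After op 8 (swap(1, 0)): offset=2, physical=[A,e,E,B,G,F,D], logical=[E,B,G,F,D,A,e]
After op 9 (rotate(-1)): offset=1, physical=[A,e,E,B,G,F,D], logical=[e,E,B,G,F,D,A]

Answer: e,E,B,G,F,D,A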